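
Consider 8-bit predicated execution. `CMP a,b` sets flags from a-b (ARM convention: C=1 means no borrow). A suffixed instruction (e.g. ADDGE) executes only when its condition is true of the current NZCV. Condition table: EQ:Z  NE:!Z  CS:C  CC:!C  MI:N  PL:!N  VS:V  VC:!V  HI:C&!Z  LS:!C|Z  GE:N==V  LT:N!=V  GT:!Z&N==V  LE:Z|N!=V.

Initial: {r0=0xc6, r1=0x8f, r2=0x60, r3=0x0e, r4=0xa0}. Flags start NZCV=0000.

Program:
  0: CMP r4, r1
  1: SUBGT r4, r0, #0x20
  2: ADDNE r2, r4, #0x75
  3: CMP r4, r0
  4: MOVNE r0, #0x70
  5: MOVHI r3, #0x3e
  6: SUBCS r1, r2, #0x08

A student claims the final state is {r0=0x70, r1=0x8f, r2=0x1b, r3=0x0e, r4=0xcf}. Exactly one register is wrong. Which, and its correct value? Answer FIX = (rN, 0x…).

FIX = (r4, 0xa6)

[0] flags=0010 → (cmp)
[1] flags=0010 GT?T → r4=0xa6
[2] flags=0010 NE?T → r2=0x1b
[3] flags=1000 → (cmp)
[4] flags=1000 NE?T → r0=0x70
[5] flags=1000 HI?F → skip
[6] flags=1000 CS?F → skip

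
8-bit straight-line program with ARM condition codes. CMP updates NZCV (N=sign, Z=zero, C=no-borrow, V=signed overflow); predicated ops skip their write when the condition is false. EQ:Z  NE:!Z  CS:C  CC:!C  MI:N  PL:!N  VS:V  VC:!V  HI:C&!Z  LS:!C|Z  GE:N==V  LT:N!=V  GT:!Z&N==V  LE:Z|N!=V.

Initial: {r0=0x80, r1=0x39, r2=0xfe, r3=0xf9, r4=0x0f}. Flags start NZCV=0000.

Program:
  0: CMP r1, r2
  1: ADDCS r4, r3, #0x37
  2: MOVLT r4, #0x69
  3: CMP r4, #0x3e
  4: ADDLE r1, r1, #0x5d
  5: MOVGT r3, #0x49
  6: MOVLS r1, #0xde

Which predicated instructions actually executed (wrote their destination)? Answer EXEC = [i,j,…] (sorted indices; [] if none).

EXEC = [4,6]

0: ✓ CMP  NZCV=0000
1: · ADDCS
2: · MOVLT
3: ✓ CMP  NZCV=1000
4: ✓ ADDLE  r1←0x96
5: · MOVGT
6: ✓ MOVLS  r1←0xde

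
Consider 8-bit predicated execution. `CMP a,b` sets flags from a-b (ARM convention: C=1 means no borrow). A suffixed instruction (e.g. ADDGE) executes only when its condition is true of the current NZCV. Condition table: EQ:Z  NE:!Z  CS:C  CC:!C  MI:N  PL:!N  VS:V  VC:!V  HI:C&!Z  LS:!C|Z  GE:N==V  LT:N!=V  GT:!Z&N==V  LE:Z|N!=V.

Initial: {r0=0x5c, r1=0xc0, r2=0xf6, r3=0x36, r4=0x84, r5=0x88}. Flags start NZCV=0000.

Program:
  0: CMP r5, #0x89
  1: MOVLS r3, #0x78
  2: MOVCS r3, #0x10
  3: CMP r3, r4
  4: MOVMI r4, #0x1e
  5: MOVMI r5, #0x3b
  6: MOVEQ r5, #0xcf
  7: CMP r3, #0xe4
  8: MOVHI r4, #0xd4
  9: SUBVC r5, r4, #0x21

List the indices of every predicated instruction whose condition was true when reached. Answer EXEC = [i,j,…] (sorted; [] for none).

EXEC = [1,4,5]

0: ✓ CMP  NZCV=1000
1: ✓ MOVLS  r3←0x78
2: · MOVCS
3: ✓ CMP  NZCV=1001
4: ✓ MOVMI  r4←0x1e
5: ✓ MOVMI  r5←0x3b
6: · MOVEQ
7: ✓ CMP  NZCV=1001
8: · MOVHI
9: · SUBVC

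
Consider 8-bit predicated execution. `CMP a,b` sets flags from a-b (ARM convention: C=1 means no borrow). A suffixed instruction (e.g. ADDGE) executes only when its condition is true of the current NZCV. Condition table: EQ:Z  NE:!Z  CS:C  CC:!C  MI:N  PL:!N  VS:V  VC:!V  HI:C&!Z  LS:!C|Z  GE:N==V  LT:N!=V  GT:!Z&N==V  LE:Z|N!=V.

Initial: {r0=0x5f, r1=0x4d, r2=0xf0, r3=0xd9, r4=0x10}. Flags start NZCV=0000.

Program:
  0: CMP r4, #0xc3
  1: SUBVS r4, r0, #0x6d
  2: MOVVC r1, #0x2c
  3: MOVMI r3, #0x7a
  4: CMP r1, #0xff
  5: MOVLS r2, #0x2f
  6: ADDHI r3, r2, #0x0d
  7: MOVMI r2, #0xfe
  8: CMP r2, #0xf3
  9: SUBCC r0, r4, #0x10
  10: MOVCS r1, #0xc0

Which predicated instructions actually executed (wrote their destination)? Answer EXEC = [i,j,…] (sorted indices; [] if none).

0: ✓ CMP  NZCV=0000
1: · SUBVS
2: ✓ MOVVC  r1←0x2c
3: · MOVMI
4: ✓ CMP  NZCV=0000
5: ✓ MOVLS  r2←0x2f
6: · ADDHI
7: · MOVMI
8: ✓ CMP  NZCV=0000
9: ✓ SUBCC  r0←0x00
10: · MOVCS

EXEC = [2,5,9]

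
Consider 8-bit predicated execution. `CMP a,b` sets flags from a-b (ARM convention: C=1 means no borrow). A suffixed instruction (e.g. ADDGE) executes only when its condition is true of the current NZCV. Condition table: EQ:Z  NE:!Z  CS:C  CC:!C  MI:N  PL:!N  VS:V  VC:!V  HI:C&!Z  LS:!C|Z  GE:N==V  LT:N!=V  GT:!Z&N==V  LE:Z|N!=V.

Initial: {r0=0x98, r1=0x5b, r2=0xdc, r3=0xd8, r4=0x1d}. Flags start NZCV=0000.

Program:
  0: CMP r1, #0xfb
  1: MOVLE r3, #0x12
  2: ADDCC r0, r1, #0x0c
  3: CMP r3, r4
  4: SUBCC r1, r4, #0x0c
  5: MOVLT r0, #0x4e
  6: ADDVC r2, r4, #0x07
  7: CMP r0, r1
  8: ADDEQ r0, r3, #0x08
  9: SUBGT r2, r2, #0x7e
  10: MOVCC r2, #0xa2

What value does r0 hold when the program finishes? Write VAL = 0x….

VAL = 0x4e

0: ✓ CMP  NZCV=0000
1: · MOVLE
2: ✓ ADDCC  r0←0x67
3: ✓ CMP  NZCV=1010
4: · SUBCC
5: ✓ MOVLT  r0←0x4e
6: ✓ ADDVC  r2←0x24
7: ✓ CMP  NZCV=1000
8: · ADDEQ
9: · SUBGT
10: ✓ MOVCC  r2←0xa2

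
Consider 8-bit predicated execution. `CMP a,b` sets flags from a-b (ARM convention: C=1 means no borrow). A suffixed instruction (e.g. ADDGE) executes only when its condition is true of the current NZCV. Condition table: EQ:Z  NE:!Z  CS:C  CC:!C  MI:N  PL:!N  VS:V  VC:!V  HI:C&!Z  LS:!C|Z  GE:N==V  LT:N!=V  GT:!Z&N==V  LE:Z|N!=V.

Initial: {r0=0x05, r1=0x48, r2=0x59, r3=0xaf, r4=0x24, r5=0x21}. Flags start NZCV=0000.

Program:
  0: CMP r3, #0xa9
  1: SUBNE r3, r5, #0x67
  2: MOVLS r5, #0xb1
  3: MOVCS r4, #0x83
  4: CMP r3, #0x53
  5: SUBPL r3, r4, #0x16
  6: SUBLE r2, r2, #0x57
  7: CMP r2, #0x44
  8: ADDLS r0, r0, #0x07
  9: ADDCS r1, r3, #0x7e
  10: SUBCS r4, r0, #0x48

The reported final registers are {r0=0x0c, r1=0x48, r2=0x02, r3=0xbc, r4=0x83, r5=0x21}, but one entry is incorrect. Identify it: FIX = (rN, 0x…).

[0] flags=0010 → (cmp)
[1] flags=0010 NE?T → r3=0xba
[2] flags=0010 LS?F → skip
[3] flags=0010 CS?T → r4=0x83
[4] flags=0011 → (cmp)
[5] flags=0011 PL?T → r3=0x6d
[6] flags=0011 LE?T → r2=0x02
[7] flags=1000 → (cmp)
[8] flags=1000 LS?T → r0=0x0c
[9] flags=1000 CS?F → skip
[10] flags=1000 CS?F → skip

FIX = (r3, 0x6d)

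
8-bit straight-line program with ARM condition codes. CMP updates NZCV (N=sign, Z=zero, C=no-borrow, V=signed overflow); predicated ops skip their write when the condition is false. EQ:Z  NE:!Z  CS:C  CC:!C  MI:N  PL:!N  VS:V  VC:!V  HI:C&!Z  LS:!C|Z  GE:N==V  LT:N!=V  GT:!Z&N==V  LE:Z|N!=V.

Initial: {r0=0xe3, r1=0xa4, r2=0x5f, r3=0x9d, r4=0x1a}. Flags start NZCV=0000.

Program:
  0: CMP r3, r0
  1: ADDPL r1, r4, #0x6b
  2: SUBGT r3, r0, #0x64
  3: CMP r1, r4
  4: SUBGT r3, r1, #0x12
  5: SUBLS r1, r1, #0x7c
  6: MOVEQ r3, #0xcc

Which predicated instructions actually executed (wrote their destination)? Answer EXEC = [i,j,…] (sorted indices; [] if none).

EXEC = []

0: ✓ CMP  NZCV=1000
1: · ADDPL
2: · SUBGT
3: ✓ CMP  NZCV=1010
4: · SUBGT
5: · SUBLS
6: · MOVEQ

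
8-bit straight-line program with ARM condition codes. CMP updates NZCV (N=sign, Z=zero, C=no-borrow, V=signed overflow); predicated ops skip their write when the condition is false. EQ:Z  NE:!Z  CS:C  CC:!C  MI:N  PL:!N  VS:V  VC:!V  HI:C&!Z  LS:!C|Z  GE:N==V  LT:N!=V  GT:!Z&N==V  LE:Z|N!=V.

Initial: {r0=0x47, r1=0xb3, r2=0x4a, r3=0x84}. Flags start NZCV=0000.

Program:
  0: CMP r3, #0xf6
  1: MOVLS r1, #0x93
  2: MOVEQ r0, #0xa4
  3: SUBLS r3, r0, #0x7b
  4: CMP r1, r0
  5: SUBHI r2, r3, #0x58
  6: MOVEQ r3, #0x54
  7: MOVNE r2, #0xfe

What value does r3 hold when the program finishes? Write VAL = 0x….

0: ✓ CMP  NZCV=1000
1: ✓ MOVLS  r1←0x93
2: · MOVEQ
3: ✓ SUBLS  r3←0xcc
4: ✓ CMP  NZCV=0011
5: ✓ SUBHI  r2←0x74
6: · MOVEQ
7: ✓ MOVNE  r2←0xfe

VAL = 0xcc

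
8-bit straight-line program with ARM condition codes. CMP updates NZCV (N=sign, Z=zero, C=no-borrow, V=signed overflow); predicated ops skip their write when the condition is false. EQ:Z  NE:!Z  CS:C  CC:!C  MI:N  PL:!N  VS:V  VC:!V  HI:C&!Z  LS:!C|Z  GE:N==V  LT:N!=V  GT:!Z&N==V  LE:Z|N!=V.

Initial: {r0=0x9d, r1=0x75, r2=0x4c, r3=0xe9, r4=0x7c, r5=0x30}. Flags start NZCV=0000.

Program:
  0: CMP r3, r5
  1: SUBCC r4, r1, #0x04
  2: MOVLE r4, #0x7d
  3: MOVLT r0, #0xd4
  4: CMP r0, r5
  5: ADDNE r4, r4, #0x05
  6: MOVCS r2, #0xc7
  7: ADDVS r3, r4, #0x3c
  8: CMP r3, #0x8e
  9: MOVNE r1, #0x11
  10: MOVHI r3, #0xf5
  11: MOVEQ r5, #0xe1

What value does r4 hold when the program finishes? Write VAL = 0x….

VAL = 0x82

[0] flags=1010 → (cmp)
[1] flags=1010 CC?F → skip
[2] flags=1010 LE?T → r4=0x7d
[3] flags=1010 LT?T → r0=0xd4
[4] flags=1010 → (cmp)
[5] flags=1010 NE?T → r4=0x82
[6] flags=1010 CS?T → r2=0xc7
[7] flags=1010 VS?F → skip
[8] flags=0010 → (cmp)
[9] flags=0010 NE?T → r1=0x11
[10] flags=0010 HI?T → r3=0xf5
[11] flags=0010 EQ?F → skip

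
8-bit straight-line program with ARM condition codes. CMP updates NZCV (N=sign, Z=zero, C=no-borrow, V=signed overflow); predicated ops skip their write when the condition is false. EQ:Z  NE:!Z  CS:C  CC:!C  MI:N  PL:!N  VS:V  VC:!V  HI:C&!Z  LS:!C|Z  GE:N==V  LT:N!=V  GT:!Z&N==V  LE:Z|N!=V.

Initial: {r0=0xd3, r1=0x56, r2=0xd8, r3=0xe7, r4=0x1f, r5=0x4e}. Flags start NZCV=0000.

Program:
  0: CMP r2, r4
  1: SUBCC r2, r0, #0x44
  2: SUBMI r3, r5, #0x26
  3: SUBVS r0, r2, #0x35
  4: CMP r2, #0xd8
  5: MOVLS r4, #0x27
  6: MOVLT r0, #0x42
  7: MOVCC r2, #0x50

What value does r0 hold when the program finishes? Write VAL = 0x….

0: ✓ CMP  NZCV=1010
1: · SUBCC
2: ✓ SUBMI  r3←0x28
3: · SUBVS
4: ✓ CMP  NZCV=0110
5: ✓ MOVLS  r4←0x27
6: · MOVLT
7: · MOVCC

VAL = 0xd3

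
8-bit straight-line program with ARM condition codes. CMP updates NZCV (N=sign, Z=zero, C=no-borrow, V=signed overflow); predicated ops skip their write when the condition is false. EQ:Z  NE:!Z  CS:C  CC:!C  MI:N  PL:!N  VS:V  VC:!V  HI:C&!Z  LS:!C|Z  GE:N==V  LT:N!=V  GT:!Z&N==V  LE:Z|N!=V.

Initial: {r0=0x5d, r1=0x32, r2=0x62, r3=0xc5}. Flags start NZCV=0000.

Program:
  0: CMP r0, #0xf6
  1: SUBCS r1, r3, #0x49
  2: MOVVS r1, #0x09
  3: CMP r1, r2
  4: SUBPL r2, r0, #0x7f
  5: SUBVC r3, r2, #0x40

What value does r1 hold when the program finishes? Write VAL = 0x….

0: ✓ CMP  NZCV=0000
1: · SUBCS
2: · MOVVS
3: ✓ CMP  NZCV=1000
4: · SUBPL
5: ✓ SUBVC  r3←0x22

VAL = 0x32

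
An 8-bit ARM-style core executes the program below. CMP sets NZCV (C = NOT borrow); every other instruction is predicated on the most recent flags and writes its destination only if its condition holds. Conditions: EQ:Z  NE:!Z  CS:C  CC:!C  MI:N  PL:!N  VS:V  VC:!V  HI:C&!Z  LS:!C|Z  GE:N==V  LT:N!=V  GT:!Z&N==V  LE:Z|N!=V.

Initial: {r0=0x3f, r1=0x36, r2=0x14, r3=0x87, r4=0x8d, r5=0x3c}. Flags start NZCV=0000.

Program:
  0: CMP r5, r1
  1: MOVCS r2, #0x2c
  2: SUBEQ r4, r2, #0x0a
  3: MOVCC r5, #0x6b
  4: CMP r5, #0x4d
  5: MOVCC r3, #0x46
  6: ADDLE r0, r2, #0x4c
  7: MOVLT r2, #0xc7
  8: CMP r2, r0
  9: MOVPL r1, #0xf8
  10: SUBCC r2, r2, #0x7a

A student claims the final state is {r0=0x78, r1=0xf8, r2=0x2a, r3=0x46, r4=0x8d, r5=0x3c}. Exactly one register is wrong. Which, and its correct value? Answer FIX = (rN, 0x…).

0: ✓ CMP  NZCV=0010
1: ✓ MOVCS  r2←0x2c
2: · SUBEQ
3: · MOVCC
4: ✓ CMP  NZCV=1000
5: ✓ MOVCC  r3←0x46
6: ✓ ADDLE  r0←0x78
7: ✓ MOVLT  r2←0xc7
8: ✓ CMP  NZCV=0011
9: ✓ MOVPL  r1←0xf8
10: · SUBCC

FIX = (r2, 0xc7)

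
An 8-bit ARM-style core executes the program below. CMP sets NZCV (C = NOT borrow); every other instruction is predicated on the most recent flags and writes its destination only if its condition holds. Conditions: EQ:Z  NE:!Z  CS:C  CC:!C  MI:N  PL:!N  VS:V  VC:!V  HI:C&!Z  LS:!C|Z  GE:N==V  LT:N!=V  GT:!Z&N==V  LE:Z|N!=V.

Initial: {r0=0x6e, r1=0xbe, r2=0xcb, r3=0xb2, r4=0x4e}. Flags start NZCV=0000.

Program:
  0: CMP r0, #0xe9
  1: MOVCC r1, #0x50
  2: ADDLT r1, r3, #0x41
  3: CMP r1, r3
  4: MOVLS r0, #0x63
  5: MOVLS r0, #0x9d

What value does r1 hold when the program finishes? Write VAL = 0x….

VAL = 0x50

0: ✓ CMP  NZCV=1001
1: ✓ MOVCC  r1←0x50
2: · ADDLT
3: ✓ CMP  NZCV=1001
4: ✓ MOVLS  r0←0x63
5: ✓ MOVLS  r0←0x9d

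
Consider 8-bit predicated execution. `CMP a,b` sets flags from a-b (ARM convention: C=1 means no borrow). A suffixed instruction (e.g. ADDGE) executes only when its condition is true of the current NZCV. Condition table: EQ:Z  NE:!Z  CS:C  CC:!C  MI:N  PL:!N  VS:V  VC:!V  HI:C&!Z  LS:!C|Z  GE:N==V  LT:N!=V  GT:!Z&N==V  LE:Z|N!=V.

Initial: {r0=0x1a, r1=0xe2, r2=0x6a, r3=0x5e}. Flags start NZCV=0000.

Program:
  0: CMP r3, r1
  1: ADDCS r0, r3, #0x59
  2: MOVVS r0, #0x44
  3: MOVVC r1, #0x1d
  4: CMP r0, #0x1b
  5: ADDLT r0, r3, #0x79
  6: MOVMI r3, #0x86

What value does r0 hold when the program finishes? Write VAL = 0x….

VAL = 0xd7

[0] flags=0000 → (cmp)
[1] flags=0000 CS?F → skip
[2] flags=0000 VS?F → skip
[3] flags=0000 VC?T → r1=0x1d
[4] flags=1000 → (cmp)
[5] flags=1000 LT?T → r0=0xd7
[6] flags=1000 MI?T → r3=0x86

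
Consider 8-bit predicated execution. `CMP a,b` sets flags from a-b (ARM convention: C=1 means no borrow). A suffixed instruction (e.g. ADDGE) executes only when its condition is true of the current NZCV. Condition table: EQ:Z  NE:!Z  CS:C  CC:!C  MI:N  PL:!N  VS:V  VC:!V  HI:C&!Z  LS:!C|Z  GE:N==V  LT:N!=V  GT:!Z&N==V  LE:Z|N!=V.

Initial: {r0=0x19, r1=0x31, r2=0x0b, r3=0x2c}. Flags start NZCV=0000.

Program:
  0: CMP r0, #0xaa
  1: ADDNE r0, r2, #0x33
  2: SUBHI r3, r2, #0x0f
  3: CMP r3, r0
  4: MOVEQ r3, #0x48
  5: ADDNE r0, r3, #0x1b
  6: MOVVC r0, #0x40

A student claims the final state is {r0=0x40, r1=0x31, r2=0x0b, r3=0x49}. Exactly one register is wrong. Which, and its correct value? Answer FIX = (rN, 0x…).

FIX = (r3, 0x2c)

0: ✓ CMP  NZCV=0000
1: ✓ ADDNE  r0←0x3e
2: · SUBHI
3: ✓ CMP  NZCV=1000
4: · MOVEQ
5: ✓ ADDNE  r0←0x47
6: ✓ MOVVC  r0←0x40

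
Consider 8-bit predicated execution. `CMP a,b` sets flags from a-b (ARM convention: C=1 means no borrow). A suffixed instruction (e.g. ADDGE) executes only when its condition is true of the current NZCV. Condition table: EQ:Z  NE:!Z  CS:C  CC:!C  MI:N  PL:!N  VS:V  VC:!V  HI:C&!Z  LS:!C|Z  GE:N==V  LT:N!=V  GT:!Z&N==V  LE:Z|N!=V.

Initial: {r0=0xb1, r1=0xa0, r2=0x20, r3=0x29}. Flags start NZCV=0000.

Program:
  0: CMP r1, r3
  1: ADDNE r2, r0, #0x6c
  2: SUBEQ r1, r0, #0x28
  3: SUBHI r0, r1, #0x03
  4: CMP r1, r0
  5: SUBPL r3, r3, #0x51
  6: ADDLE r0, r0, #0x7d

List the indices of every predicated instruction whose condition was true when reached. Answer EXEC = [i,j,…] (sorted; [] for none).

[0] flags=0011 → (cmp)
[1] flags=0011 NE?T → r2=0x1d
[2] flags=0011 EQ?F → skip
[3] flags=0011 HI?T → r0=0x9d
[4] flags=0010 → (cmp)
[5] flags=0010 PL?T → r3=0xd8
[6] flags=0010 LE?F → skip

EXEC = [1,3,5]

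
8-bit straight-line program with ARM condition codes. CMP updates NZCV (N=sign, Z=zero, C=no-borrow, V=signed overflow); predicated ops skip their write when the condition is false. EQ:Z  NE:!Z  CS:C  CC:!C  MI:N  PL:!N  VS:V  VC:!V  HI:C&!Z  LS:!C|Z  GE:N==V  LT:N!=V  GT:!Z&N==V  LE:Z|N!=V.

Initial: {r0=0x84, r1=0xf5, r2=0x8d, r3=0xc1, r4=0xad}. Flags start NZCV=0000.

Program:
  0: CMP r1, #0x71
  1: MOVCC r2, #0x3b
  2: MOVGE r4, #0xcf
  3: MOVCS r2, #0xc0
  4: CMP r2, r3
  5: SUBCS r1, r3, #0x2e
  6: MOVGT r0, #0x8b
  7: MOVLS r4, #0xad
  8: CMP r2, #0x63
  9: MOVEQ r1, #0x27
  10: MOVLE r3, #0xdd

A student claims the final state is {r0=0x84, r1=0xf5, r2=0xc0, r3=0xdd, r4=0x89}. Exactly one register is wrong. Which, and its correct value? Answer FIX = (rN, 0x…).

[0] flags=1010 → (cmp)
[1] flags=1010 CC?F → skip
[2] flags=1010 GE?F → skip
[3] flags=1010 CS?T → r2=0xc0
[4] flags=1000 → (cmp)
[5] flags=1000 CS?F → skip
[6] flags=1000 GT?F → skip
[7] flags=1000 LS?T → r4=0xad
[8] flags=0011 → (cmp)
[9] flags=0011 EQ?F → skip
[10] flags=0011 LE?T → r3=0xdd

FIX = (r4, 0xad)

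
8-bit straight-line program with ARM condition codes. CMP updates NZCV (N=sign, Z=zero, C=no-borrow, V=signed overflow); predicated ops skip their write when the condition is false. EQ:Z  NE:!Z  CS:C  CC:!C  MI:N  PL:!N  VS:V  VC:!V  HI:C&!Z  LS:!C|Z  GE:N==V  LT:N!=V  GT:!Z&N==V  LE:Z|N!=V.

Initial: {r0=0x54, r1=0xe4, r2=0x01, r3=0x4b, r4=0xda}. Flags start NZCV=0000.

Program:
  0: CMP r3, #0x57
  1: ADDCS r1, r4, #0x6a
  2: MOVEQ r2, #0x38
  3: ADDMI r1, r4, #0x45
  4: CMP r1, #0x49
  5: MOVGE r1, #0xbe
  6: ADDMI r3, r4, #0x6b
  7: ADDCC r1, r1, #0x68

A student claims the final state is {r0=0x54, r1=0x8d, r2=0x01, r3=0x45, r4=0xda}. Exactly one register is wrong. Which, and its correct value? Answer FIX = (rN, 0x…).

FIX = (r1, 0x87)

0: ✓ CMP  NZCV=1000
1: · ADDCS
2: · MOVEQ
3: ✓ ADDMI  r1←0x1f
4: ✓ CMP  NZCV=1000
5: · MOVGE
6: ✓ ADDMI  r3←0x45
7: ✓ ADDCC  r1←0x87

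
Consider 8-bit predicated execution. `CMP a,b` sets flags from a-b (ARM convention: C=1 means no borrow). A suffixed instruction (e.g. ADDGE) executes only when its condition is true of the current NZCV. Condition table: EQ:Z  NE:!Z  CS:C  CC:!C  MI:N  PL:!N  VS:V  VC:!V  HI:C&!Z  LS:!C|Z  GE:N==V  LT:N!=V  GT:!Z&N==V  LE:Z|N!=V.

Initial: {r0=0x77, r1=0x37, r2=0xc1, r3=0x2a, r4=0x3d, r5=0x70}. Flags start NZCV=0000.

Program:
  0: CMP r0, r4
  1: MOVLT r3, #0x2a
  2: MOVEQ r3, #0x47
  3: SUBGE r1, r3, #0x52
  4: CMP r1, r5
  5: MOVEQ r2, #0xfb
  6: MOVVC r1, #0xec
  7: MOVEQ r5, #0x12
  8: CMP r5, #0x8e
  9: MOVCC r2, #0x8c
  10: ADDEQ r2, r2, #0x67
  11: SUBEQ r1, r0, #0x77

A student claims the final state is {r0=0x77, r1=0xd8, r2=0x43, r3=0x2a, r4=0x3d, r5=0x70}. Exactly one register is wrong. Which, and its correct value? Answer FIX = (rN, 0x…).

[0] flags=0010 → (cmp)
[1] flags=0010 LT?F → skip
[2] flags=0010 EQ?F → skip
[3] flags=0010 GE?T → r1=0xd8
[4] flags=0011 → (cmp)
[5] flags=0011 EQ?F → skip
[6] flags=0011 VC?F → skip
[7] flags=0011 EQ?F → skip
[8] flags=1001 → (cmp)
[9] flags=1001 CC?T → r2=0x8c
[10] flags=1001 EQ?F → skip
[11] flags=1001 EQ?F → skip

FIX = (r2, 0x8c)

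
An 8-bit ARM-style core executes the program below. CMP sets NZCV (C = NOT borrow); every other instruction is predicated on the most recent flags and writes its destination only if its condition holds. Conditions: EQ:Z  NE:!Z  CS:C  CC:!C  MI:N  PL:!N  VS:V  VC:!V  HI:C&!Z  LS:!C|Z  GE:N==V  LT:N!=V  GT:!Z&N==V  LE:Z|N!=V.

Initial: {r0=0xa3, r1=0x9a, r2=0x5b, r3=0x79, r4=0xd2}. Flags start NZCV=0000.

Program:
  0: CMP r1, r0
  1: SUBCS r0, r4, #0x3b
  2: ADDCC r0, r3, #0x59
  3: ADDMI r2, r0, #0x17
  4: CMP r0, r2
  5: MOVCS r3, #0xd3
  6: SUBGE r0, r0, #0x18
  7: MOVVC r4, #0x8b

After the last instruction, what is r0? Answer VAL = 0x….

[0] flags=1000 → (cmp)
[1] flags=1000 CS?F → skip
[2] flags=1000 CC?T → r0=0xd2
[3] flags=1000 MI?T → r2=0xe9
[4] flags=1000 → (cmp)
[5] flags=1000 CS?F → skip
[6] flags=1000 GE?F → skip
[7] flags=1000 VC?T → r4=0x8b

VAL = 0xd2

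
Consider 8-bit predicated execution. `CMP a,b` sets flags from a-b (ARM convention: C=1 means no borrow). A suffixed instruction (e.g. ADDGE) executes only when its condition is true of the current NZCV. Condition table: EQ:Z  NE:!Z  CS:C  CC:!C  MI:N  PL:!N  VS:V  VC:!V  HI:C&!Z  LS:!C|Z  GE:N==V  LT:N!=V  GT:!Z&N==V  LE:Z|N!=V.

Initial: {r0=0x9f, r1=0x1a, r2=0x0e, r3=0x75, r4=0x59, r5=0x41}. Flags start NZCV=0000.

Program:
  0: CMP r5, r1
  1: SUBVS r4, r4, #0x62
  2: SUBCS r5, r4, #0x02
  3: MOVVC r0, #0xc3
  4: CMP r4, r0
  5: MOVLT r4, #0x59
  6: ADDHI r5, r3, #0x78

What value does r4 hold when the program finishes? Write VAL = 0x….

[0] flags=0010 → (cmp)
[1] flags=0010 VS?F → skip
[2] flags=0010 CS?T → r5=0x57
[3] flags=0010 VC?T → r0=0xc3
[4] flags=1001 → (cmp)
[5] flags=1001 LT?F → skip
[6] flags=1001 HI?F → skip

VAL = 0x59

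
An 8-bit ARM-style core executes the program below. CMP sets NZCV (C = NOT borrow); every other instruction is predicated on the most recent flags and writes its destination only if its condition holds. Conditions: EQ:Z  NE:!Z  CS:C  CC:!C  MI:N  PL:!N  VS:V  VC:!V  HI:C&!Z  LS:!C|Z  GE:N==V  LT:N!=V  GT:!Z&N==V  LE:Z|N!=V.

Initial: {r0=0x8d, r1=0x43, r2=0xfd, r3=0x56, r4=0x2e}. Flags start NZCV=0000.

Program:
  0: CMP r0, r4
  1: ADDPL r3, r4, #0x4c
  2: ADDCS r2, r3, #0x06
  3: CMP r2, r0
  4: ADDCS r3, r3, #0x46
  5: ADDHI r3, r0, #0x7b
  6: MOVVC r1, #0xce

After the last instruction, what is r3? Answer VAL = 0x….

VAL = 0x7a

[0] flags=0011 → (cmp)
[1] flags=0011 PL?T → r3=0x7a
[2] flags=0011 CS?T → r2=0x80
[3] flags=1000 → (cmp)
[4] flags=1000 CS?F → skip
[5] flags=1000 HI?F → skip
[6] flags=1000 VC?T → r1=0xce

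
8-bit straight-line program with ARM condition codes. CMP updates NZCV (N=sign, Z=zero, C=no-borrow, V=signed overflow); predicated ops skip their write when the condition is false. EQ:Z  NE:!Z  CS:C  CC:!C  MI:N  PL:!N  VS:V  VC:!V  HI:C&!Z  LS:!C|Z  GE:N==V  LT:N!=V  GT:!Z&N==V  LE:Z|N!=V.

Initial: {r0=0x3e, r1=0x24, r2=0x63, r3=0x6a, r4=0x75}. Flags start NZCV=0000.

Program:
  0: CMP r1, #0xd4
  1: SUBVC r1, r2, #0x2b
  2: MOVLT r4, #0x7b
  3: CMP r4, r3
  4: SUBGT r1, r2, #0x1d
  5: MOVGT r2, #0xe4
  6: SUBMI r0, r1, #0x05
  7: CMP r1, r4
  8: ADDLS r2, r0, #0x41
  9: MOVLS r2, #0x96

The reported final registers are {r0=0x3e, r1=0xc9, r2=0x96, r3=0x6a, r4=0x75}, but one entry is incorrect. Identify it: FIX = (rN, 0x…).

FIX = (r1, 0x46)

0: ✓ CMP  NZCV=0000
1: ✓ SUBVC  r1←0x38
2: · MOVLT
3: ✓ CMP  NZCV=0010
4: ✓ SUBGT  r1←0x46
5: ✓ MOVGT  r2←0xe4
6: · SUBMI
7: ✓ CMP  NZCV=1000
8: ✓ ADDLS  r2←0x7f
9: ✓ MOVLS  r2←0x96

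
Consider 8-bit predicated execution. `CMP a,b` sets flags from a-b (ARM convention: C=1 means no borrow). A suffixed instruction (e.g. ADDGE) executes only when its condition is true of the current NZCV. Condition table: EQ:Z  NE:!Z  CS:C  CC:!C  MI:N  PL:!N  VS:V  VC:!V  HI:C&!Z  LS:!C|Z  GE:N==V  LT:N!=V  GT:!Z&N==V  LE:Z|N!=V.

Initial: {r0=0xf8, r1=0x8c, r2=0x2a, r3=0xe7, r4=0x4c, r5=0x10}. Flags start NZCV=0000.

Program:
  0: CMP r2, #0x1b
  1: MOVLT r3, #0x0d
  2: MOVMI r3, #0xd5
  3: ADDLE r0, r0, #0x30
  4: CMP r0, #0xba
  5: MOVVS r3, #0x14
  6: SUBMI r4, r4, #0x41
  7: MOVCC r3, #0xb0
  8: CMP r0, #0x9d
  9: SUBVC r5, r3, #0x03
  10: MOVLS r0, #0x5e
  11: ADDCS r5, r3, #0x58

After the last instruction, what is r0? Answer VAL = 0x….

VAL = 0xf8

0: ✓ CMP  NZCV=0010
1: · MOVLT
2: · MOVMI
3: · ADDLE
4: ✓ CMP  NZCV=0010
5: · MOVVS
6: · SUBMI
7: · MOVCC
8: ✓ CMP  NZCV=0010
9: ✓ SUBVC  r5←0xe4
10: · MOVLS
11: ✓ ADDCS  r5←0x3f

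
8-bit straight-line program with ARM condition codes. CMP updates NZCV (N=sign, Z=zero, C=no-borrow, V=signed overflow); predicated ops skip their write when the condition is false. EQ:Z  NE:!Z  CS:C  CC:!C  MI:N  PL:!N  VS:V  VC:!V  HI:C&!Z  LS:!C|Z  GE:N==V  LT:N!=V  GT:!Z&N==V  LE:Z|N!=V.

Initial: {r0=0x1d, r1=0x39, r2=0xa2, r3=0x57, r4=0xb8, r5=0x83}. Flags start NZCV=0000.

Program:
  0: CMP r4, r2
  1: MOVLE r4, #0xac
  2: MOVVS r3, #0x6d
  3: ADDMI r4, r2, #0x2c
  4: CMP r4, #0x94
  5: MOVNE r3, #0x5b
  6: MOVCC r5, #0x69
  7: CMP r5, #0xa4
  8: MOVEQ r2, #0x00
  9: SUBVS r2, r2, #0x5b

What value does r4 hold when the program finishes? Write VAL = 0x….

VAL = 0xb8

[0] flags=0010 → (cmp)
[1] flags=0010 LE?F → skip
[2] flags=0010 VS?F → skip
[3] flags=0010 MI?F → skip
[4] flags=0010 → (cmp)
[5] flags=0010 NE?T → r3=0x5b
[6] flags=0010 CC?F → skip
[7] flags=1000 → (cmp)
[8] flags=1000 EQ?F → skip
[9] flags=1000 VS?F → skip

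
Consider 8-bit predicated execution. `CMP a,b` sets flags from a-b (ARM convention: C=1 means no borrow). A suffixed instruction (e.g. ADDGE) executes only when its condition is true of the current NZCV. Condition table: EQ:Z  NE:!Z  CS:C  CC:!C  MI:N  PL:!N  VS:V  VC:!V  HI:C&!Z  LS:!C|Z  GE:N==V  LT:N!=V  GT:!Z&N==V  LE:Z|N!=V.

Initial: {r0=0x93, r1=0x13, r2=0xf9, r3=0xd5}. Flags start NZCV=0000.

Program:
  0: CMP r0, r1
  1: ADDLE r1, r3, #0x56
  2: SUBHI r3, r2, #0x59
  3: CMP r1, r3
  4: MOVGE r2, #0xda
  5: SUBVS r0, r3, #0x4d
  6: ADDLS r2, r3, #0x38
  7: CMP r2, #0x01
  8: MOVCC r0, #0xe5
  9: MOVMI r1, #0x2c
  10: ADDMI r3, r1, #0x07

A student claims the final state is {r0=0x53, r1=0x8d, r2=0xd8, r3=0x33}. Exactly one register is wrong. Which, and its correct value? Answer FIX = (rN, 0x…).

[0] flags=1010 → (cmp)
[1] flags=1010 LE?T → r1=0x2b
[2] flags=1010 HI?T → r3=0xa0
[3] flags=1001 → (cmp)
[4] flags=1001 GE?T → r2=0xda
[5] flags=1001 VS?T → r0=0x53
[6] flags=1001 LS?T → r2=0xd8
[7] flags=1010 → (cmp)
[8] flags=1010 CC?F → skip
[9] flags=1010 MI?T → r1=0x2c
[10] flags=1010 MI?T → r3=0x33

FIX = (r1, 0x2c)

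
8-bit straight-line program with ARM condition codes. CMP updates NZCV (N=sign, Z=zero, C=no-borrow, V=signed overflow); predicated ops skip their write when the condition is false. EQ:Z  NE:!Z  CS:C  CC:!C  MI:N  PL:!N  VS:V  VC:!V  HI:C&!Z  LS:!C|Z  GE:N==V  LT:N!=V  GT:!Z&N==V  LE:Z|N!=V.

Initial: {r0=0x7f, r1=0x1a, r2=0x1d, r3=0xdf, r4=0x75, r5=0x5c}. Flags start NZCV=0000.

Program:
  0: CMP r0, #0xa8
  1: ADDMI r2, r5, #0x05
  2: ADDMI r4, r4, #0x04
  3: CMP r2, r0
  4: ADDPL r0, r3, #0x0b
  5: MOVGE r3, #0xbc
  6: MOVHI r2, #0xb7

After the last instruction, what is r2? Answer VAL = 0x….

VAL = 0x61

0: ✓ CMP  NZCV=1001
1: ✓ ADDMI  r2←0x61
2: ✓ ADDMI  r4←0x79
3: ✓ CMP  NZCV=1000
4: · ADDPL
5: · MOVGE
6: · MOVHI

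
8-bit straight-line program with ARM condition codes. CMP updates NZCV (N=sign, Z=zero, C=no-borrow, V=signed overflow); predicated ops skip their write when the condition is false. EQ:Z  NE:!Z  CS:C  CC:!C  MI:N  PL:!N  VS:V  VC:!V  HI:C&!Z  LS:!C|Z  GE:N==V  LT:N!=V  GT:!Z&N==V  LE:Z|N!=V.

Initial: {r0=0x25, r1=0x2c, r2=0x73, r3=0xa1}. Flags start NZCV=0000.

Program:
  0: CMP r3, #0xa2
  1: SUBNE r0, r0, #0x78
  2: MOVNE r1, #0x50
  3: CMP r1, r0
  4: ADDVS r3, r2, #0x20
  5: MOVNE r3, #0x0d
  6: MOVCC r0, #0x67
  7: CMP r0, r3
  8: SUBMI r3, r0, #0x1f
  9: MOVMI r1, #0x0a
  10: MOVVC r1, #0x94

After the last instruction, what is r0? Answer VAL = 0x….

VAL = 0x67

0: ✓ CMP  NZCV=1000
1: ✓ SUBNE  r0←0xad
2: ✓ MOVNE  r1←0x50
3: ✓ CMP  NZCV=1001
4: ✓ ADDVS  r3←0x93
5: ✓ MOVNE  r3←0x0d
6: ✓ MOVCC  r0←0x67
7: ✓ CMP  NZCV=0010
8: · SUBMI
9: · MOVMI
10: ✓ MOVVC  r1←0x94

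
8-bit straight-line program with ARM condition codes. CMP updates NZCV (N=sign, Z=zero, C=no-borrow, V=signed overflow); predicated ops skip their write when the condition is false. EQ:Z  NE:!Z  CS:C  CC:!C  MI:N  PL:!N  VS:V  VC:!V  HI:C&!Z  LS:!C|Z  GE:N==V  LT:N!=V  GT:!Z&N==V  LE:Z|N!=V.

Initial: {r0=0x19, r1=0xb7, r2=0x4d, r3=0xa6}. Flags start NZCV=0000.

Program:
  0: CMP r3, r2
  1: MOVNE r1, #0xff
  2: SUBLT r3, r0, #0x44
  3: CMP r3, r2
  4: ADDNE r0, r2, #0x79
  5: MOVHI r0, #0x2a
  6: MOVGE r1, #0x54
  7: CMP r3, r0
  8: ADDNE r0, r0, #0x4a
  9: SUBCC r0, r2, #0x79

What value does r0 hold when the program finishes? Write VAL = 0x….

VAL = 0x74

[0] flags=0011 → (cmp)
[1] flags=0011 NE?T → r1=0xff
[2] flags=0011 LT?T → r3=0xd5
[3] flags=1010 → (cmp)
[4] flags=1010 NE?T → r0=0xc6
[5] flags=1010 HI?T → r0=0x2a
[6] flags=1010 GE?F → skip
[7] flags=1010 → (cmp)
[8] flags=1010 NE?T → r0=0x74
[9] flags=1010 CC?F → skip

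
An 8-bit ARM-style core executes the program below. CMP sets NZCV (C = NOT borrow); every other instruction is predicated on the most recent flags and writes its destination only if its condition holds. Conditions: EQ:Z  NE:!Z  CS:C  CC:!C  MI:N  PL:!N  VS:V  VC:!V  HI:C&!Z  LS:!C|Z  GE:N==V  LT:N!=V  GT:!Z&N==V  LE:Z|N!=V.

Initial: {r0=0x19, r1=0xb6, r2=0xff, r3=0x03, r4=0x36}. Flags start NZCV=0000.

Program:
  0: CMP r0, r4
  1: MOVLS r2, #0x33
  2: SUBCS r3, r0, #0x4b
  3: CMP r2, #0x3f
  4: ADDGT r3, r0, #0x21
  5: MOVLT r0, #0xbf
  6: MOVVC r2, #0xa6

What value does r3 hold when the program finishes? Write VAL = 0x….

[0] flags=1000 → (cmp)
[1] flags=1000 LS?T → r2=0x33
[2] flags=1000 CS?F → skip
[3] flags=1000 → (cmp)
[4] flags=1000 GT?F → skip
[5] flags=1000 LT?T → r0=0xbf
[6] flags=1000 VC?T → r2=0xa6

VAL = 0x03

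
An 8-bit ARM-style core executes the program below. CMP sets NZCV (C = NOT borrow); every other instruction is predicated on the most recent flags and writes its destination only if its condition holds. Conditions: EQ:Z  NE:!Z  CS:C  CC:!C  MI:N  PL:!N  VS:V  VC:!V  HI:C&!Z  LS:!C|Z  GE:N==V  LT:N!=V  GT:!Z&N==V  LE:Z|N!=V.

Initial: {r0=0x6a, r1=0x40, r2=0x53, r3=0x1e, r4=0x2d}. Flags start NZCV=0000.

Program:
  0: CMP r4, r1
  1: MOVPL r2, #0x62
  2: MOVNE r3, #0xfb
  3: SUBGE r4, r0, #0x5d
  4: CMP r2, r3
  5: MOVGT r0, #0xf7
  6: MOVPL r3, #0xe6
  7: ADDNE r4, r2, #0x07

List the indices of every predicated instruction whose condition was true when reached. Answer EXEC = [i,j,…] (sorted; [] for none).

0: ✓ CMP  NZCV=1000
1: · MOVPL
2: ✓ MOVNE  r3←0xfb
3: · SUBGE
4: ✓ CMP  NZCV=0000
5: ✓ MOVGT  r0←0xf7
6: ✓ MOVPL  r3←0xe6
7: ✓ ADDNE  r4←0x5a

EXEC = [2,5,6,7]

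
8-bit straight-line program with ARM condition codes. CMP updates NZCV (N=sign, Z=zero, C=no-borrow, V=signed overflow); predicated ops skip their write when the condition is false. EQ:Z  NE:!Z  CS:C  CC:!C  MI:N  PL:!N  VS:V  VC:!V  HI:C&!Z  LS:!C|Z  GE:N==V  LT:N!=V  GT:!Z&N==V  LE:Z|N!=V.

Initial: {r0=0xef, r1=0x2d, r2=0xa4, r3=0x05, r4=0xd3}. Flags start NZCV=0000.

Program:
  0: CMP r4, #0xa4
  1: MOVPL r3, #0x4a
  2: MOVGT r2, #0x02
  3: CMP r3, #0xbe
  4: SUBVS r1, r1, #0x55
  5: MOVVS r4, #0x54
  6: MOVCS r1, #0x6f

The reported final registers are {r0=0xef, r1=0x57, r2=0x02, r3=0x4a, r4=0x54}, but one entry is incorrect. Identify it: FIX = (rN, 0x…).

FIX = (r1, 0xd8)

[0] flags=0010 → (cmp)
[1] flags=0010 PL?T → r3=0x4a
[2] flags=0010 GT?T → r2=0x02
[3] flags=1001 → (cmp)
[4] flags=1001 VS?T → r1=0xd8
[5] flags=1001 VS?T → r4=0x54
[6] flags=1001 CS?F → skip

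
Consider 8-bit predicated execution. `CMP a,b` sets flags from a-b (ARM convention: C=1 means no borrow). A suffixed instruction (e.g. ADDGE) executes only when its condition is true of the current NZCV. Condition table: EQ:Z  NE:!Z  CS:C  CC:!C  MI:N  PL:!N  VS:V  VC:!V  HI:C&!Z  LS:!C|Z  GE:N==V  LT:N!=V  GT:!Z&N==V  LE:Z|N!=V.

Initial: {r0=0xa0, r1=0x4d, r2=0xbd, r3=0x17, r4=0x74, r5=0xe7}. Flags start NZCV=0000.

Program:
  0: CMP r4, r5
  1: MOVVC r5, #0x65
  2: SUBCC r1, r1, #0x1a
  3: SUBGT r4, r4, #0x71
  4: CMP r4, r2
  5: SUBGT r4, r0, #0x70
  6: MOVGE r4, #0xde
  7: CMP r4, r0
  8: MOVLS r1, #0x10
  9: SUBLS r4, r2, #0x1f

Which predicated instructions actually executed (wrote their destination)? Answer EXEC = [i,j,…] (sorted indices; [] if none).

EXEC = [2,3,5,6]

0: ✓ CMP  NZCV=1001
1: · MOVVC
2: ✓ SUBCC  r1←0x33
3: ✓ SUBGT  r4←0x03
4: ✓ CMP  NZCV=0000
5: ✓ SUBGT  r4←0x30
6: ✓ MOVGE  r4←0xde
7: ✓ CMP  NZCV=0010
8: · MOVLS
9: · SUBLS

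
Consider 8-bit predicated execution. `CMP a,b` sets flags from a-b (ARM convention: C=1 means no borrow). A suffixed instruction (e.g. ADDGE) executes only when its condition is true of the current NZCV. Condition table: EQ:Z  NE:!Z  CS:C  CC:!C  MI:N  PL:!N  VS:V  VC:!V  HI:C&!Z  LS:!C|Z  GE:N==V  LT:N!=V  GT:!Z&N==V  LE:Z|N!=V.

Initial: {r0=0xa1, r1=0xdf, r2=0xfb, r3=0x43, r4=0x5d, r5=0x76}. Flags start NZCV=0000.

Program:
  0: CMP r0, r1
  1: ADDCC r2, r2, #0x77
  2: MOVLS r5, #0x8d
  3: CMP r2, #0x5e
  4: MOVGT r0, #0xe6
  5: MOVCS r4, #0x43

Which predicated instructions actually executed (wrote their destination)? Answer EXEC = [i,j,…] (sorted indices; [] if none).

EXEC = [1,2,4,5]

[0] flags=1000 → (cmp)
[1] flags=1000 CC?T → r2=0x72
[2] flags=1000 LS?T → r5=0x8d
[3] flags=0010 → (cmp)
[4] flags=0010 GT?T → r0=0xe6
[5] flags=0010 CS?T → r4=0x43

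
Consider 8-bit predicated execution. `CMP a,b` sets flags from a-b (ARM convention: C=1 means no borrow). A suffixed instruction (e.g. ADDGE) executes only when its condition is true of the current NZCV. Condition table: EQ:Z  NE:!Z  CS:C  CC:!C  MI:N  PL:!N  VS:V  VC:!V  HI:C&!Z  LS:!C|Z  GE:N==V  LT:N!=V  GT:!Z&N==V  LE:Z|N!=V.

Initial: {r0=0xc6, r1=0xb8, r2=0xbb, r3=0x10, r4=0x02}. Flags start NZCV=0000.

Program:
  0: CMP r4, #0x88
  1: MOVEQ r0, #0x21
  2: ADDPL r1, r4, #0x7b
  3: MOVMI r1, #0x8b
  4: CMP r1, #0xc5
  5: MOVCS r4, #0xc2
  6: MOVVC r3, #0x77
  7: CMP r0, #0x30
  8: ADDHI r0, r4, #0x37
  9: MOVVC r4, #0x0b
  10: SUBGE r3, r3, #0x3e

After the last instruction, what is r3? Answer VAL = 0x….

VAL = 0x10

0: ✓ CMP  NZCV=0000
1: · MOVEQ
2: ✓ ADDPL  r1←0x7d
3: · MOVMI
4: ✓ CMP  NZCV=1001
5: · MOVCS
6: · MOVVC
7: ✓ CMP  NZCV=1010
8: ✓ ADDHI  r0←0x39
9: ✓ MOVVC  r4←0x0b
10: · SUBGE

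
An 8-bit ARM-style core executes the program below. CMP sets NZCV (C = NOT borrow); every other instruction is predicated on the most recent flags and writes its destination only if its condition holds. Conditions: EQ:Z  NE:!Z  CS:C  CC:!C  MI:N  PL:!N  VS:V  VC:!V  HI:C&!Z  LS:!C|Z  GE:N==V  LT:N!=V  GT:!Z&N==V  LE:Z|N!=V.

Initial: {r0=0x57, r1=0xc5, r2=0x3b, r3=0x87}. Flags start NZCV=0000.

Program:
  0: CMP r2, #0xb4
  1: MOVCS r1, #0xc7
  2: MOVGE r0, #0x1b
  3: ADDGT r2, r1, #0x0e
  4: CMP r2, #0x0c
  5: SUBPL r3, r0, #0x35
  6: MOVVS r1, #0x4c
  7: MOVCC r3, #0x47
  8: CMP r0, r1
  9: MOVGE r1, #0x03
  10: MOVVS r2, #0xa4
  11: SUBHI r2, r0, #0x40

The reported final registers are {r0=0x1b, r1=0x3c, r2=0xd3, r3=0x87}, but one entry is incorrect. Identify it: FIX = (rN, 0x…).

[0] flags=1001 → (cmp)
[1] flags=1001 CS?F → skip
[2] flags=1001 GE?T → r0=0x1b
[3] flags=1001 GT?T → r2=0xd3
[4] flags=1010 → (cmp)
[5] flags=1010 PL?F → skip
[6] flags=1010 VS?F → skip
[7] flags=1010 CC?F → skip
[8] flags=0000 → (cmp)
[9] flags=0000 GE?T → r1=0x03
[10] flags=0000 VS?F → skip
[11] flags=0000 HI?F → skip

FIX = (r1, 0x03)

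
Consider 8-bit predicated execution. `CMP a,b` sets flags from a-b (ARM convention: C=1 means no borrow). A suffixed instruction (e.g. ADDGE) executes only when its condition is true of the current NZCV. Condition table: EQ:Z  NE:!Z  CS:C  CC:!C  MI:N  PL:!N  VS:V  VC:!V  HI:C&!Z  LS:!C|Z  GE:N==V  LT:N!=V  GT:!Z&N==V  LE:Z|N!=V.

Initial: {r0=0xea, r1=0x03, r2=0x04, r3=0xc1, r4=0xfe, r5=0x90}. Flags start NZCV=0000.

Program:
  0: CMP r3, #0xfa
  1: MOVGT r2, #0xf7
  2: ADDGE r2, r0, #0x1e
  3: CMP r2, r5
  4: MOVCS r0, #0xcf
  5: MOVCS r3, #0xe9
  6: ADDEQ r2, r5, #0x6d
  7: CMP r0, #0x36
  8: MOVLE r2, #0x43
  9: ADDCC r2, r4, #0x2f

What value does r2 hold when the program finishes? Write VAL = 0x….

[0] flags=1000 → (cmp)
[1] flags=1000 GT?F → skip
[2] flags=1000 GE?F → skip
[3] flags=0000 → (cmp)
[4] flags=0000 CS?F → skip
[5] flags=0000 CS?F → skip
[6] flags=0000 EQ?F → skip
[7] flags=1010 → (cmp)
[8] flags=1010 LE?T → r2=0x43
[9] flags=1010 CC?F → skip

VAL = 0x43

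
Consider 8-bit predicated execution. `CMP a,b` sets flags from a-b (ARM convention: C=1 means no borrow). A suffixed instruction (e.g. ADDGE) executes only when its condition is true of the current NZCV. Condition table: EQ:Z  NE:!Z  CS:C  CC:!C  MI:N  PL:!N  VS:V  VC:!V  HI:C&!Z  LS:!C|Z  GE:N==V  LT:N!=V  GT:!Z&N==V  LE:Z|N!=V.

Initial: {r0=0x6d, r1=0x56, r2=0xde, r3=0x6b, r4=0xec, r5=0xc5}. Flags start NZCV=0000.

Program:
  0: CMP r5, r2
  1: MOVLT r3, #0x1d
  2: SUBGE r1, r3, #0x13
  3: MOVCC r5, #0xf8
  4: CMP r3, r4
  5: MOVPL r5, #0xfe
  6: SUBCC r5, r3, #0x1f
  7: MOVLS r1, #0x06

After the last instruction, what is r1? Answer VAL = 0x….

VAL = 0x06

[0] flags=1000 → (cmp)
[1] flags=1000 LT?T → r3=0x1d
[2] flags=1000 GE?F → skip
[3] flags=1000 CC?T → r5=0xf8
[4] flags=0000 → (cmp)
[5] flags=0000 PL?T → r5=0xfe
[6] flags=0000 CC?T → r5=0xfe
[7] flags=0000 LS?T → r1=0x06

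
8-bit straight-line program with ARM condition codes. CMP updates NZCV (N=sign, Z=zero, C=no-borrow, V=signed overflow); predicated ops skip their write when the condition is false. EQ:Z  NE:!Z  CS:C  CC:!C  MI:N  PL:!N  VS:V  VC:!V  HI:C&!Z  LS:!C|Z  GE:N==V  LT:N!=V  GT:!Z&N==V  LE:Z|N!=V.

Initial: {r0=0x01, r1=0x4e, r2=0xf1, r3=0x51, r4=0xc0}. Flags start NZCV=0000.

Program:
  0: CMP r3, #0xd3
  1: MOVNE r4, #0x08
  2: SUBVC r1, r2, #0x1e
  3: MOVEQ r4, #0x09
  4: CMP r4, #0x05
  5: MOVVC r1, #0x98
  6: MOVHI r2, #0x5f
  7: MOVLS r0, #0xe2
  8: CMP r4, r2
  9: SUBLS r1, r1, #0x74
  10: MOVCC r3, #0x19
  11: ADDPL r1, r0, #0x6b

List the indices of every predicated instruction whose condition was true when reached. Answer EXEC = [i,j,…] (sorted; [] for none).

EXEC = [1,2,5,6,9,10]

[0] flags=0000 → (cmp)
[1] flags=0000 NE?T → r4=0x08
[2] flags=0000 VC?T → r1=0xd3
[3] flags=0000 EQ?F → skip
[4] flags=0010 → (cmp)
[5] flags=0010 VC?T → r1=0x98
[6] flags=0010 HI?T → r2=0x5f
[7] flags=0010 LS?F → skip
[8] flags=1000 → (cmp)
[9] flags=1000 LS?T → r1=0x24
[10] flags=1000 CC?T → r3=0x19
[11] flags=1000 PL?F → skip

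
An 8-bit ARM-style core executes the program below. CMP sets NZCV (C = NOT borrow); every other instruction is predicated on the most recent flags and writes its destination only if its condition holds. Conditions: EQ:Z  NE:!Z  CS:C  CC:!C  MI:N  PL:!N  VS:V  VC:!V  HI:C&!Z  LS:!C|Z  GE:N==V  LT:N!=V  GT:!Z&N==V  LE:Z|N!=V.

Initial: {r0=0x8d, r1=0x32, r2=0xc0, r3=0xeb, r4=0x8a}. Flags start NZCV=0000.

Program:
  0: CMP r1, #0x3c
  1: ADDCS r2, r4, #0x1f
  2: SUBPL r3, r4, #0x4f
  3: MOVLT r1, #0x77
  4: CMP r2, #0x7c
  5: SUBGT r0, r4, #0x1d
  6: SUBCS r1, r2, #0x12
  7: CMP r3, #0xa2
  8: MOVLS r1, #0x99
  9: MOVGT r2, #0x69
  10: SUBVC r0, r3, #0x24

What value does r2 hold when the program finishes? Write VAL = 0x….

VAL = 0x69

[0] flags=1000 → (cmp)
[1] flags=1000 CS?F → skip
[2] flags=1000 PL?F → skip
[3] flags=1000 LT?T → r1=0x77
[4] flags=0011 → (cmp)
[5] flags=0011 GT?F → skip
[6] flags=0011 CS?T → r1=0xae
[7] flags=0010 → (cmp)
[8] flags=0010 LS?F → skip
[9] flags=0010 GT?T → r2=0x69
[10] flags=0010 VC?T → r0=0xc7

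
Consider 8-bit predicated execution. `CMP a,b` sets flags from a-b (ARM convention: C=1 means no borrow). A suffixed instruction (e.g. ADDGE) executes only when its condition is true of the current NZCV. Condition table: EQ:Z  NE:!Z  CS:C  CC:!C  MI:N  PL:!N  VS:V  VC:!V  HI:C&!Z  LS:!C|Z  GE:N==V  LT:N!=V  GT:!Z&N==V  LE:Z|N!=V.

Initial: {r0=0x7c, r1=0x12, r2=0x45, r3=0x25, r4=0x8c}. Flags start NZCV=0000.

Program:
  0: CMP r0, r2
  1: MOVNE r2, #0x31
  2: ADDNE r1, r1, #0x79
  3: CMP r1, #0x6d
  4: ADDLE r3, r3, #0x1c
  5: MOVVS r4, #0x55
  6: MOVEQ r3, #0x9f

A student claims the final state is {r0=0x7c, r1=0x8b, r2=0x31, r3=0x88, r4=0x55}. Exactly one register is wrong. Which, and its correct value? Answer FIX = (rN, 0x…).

[0] flags=0010 → (cmp)
[1] flags=0010 NE?T → r2=0x31
[2] flags=0010 NE?T → r1=0x8b
[3] flags=0011 → (cmp)
[4] flags=0011 LE?T → r3=0x41
[5] flags=0011 VS?T → r4=0x55
[6] flags=0011 EQ?F → skip

FIX = (r3, 0x41)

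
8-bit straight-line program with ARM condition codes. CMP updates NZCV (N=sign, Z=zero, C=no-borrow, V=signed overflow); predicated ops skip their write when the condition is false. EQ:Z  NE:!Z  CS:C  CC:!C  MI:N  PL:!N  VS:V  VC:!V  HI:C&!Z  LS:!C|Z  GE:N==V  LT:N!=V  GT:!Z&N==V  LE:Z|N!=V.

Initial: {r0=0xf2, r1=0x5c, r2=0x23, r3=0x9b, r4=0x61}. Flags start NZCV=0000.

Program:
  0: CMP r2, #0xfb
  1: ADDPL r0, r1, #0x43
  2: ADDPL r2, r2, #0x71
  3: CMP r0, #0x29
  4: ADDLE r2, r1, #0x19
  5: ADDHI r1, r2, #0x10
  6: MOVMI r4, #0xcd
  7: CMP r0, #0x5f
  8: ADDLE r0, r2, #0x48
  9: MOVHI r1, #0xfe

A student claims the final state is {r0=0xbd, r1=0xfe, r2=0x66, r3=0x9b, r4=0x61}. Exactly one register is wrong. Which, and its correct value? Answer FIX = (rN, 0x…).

0: ✓ CMP  NZCV=0000
1: ✓ ADDPL  r0←0x9f
2: ✓ ADDPL  r2←0x94
3: ✓ CMP  NZCV=0011
4: ✓ ADDLE  r2←0x75
5: ✓ ADDHI  r1←0x85
6: · MOVMI
7: ✓ CMP  NZCV=0011
8: ✓ ADDLE  r0←0xbd
9: ✓ MOVHI  r1←0xfe

FIX = (r2, 0x75)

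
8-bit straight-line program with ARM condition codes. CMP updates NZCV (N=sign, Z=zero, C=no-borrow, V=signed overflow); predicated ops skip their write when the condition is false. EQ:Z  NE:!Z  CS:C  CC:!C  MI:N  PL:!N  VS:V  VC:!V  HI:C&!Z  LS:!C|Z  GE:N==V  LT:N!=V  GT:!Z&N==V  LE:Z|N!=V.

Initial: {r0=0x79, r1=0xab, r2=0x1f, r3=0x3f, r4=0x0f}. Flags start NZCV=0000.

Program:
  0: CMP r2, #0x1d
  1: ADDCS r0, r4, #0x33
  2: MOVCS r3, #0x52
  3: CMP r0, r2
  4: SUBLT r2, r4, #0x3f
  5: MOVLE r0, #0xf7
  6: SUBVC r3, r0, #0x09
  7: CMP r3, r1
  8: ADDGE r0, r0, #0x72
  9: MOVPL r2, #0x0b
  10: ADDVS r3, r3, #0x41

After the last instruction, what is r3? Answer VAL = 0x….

[0] flags=0010 → (cmp)
[1] flags=0010 CS?T → r0=0x42
[2] flags=0010 CS?T → r3=0x52
[3] flags=0010 → (cmp)
[4] flags=0010 LT?F → skip
[5] flags=0010 LE?F → skip
[6] flags=0010 VC?T → r3=0x39
[7] flags=1001 → (cmp)
[8] flags=1001 GE?T → r0=0xb4
[9] flags=1001 PL?F → skip
[10] flags=1001 VS?T → r3=0x7a

VAL = 0x7a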